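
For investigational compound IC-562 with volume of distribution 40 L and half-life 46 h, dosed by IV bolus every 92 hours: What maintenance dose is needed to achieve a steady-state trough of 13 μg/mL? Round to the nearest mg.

τ/t½ = 92/46 ≈ 2, so f = (1/2)^(92/46) ≈ 0.250000.
Cmin,ss = (D/Vd)·f/(1−f), so D = Cmin,ss·Vd·(1−f)/f.
D = 13 × 40 × (1−f)/f ≈ 13 × 40 × 3.00000 ≈ 1560.00 mg.

1560 mg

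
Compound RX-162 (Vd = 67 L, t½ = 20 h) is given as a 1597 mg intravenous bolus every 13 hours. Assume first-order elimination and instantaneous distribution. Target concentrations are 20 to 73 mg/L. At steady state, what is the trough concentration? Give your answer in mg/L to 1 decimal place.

k = ln2/t½ = ln2/20 ≈ 0.034657 h⁻¹; fraction remaining f = e^(−kτ) = e^(−0.034657×13) ≈ 0.6373.
At steady state, accumulation factor R = 1/(1 − e^(−kτ)) ≈ 2.7571.
Each bolus raises the concentration by D/Vd = 1597/67 ≈ 23.836 mg/L.
Cmax,ss = C₀/(1 − f) ≈ 23.836/0.3627 ≈ 65.718 mg/L.
Steady-state trough Cmin,ss = Cmax,ss·f ≈ 65.718 × 0.6373 ≈ 41.882 mg/L.
Trough 41.9 mg/L vs MEC 20 mg/L: adequate.

41.9 mg/L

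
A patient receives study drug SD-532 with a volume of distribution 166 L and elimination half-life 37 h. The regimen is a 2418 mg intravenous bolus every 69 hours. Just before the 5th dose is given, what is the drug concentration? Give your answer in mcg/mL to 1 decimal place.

5.5 mcg/mL

f = (1/2)^(τ/t½) = (1/2)^(69/37) ≈ 0.2745.
C₀ = D/Vd = 2418/166 ≈ 14.566 mcg/mL.
Before the 5th dose, 4 doses have been given. Superposition: Cmin = C₀·(f + f² + … + f^4).
≈ 14.566 × (0.2745 + 0.0754 + 0.0207 + 0.0057) ≈ 14.566 × 0.3763 ≈ 5.481 mcg/mL.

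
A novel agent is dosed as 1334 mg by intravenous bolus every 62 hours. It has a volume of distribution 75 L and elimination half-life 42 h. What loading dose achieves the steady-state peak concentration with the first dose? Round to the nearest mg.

f = (1/2)^(62/42) ≈ 0.359437; accumulation ratio R = 1/(1−f) ≈ 1.56113.
Loading dose to hit Cmax,ss on first dose: D_load = D_maint·R ≈ 1334 × 1.56113 ≈ 2082.55 mg.

2083 mg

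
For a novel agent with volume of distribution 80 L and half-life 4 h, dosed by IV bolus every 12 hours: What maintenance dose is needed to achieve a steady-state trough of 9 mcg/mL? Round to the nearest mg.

τ/t½ = 12/4 ≈ 3, so f = (1/2)^(12/4) ≈ 0.125000.
Cmin,ss = (D/Vd)·f/(1−f), so D = Cmin,ss·Vd·(1−f)/f.
D = 9 × 80 × (1−f)/f ≈ 9 × 80 × 7.00000 ≈ 5040.00 mg.

5040 mg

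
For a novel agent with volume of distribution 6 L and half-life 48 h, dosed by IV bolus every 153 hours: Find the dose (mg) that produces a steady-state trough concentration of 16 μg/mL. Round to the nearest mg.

779 mg

τ/t½ = 153/48 ≈ 3.1875, so f = (1/2)^(153/48) ≈ 0.109766.
Cmin,ss = (D/Vd)·f/(1−f), so D = Cmin,ss·Vd·(1−f)/f.
D = 16 × 6 × (1−f)/f ≈ 16 × 6 × 8.11029 ≈ 778.59 mg.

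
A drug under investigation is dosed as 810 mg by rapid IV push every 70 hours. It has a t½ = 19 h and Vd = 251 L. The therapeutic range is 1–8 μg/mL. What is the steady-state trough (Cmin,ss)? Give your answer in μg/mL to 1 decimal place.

τ/t½ = 70/19 ≈ 3.6842, so fraction remaining f = (1/2)^(70/19) ≈ 0.0778.
Each bolus raises the concentration by D/Vd = 810/251 ≈ 3.227 μg/mL.
Steady-state trough Cmin,ss = C₀·f/(1−f) ≈ 3.227 × 0.0778/0.9222 ≈ 0.272 μg/mL.
Trough 0.3 μg/mL vs MEC 1 μg/mL: subtherapeutic.

0.3 μg/mL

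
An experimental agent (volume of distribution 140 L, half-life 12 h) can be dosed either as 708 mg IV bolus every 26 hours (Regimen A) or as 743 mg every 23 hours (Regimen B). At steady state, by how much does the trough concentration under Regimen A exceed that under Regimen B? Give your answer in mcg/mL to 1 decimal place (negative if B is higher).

Regimen A: f = (1/2)^(26/12) ≈ 0.2227; Cmin,ss = (708/140)·f/(1−f) ≈ 1.449 mcg/mL.
Regimen B: f = (1/2)^(23/12) ≈ 0.2649; Cmin,ss = (743/140)·f/(1−f) ≈ 1.912 mcg/mL.
Difference ≈ 1.449 − 1.912 ≈ -0.463 mcg/mL.

-0.5 mcg/mL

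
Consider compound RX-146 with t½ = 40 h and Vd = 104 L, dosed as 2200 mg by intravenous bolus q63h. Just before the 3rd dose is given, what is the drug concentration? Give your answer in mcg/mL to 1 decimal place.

f = (1/2)^(τ/t½) = (1/2)^(63/40) ≈ 0.3356.
C₀ = D/Vd = 2200/104 ≈ 21.154 mcg/mL.
Before the 3rd dose, 2 doses have been given. Superposition: Cmin = C₀·(f + f²).
≈ 21.154 × (0.3356 + 0.1126) ≈ 21.154 × 0.4482 ≈ 9.481 mcg/mL.

9.5 mcg/mL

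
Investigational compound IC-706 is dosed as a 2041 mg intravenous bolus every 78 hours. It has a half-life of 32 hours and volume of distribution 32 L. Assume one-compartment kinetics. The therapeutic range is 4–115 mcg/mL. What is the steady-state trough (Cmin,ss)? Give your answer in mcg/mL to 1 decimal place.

Over one 78-h interval, 78/32 ≈ 2.4375 half-lives elapse, leaving f ≈ 0.1846 of each dose.
Single-dose peak C₀ = D/Vd = 2041/32 ≈ 63.781 mcg/mL.
Steady-state trough Cmin,ss = C₀·f/(1−f) ≈ 63.781 × 0.1846/0.8154 ≈ 14.440 mcg/mL.
Trough 14.4 mcg/mL vs MEC 4 mcg/mL: adequate.

14.4 mcg/mL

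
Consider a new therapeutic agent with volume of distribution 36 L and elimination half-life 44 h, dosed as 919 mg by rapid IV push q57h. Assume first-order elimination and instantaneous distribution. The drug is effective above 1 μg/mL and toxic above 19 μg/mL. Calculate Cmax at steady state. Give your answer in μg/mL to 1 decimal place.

43.1 μg/mL

τ/t½ = 57/44 ≈ 1.2955, so fraction remaining f = (1/2)^(57/44) ≈ 0.4074.
Accumulation ratio R = 1/(1 − f) ≈ 1/0.5926 ≈ 1.6875.
Single-dose peak C₀ = D/Vd = 919/36 ≈ 25.528 μg/mL.
Steady-state peak Cmax,ss = C₀·R ≈ 25.528 × 1.6875 ≈ 43.078 μg/mL.
Peak 43.1 μg/mL vs MTC 19 μg/mL: exceeds toxic threshold.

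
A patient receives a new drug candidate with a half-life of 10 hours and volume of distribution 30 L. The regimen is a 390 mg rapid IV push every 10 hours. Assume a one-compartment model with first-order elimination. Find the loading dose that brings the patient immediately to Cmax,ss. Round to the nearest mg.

780 mg

f = (1/2)^(10/10) ≈ 0.500000; accumulation ratio R = 1/(1−f) ≈ 2.00000.
Loading dose to hit Cmax,ss on first dose: D_load = D_maint·R ≈ 390 × 2.00000 ≈ 780.00 mg.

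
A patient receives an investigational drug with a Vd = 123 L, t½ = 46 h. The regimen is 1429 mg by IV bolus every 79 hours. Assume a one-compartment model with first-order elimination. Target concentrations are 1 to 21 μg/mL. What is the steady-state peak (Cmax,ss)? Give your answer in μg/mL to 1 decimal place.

τ/t½ = 79/46 ≈ 1.7174, so fraction remaining f = (1/2)^(79/46) ≈ 0.3041.
At steady state, accumulation factor R = 1/(1 − e^(−kτ)) ≈ 1.4370.
Each bolus raises the concentration by D/Vd = 1429/123 ≈ 11.618 μg/mL.
Cmax,ss = C₀/(1 − f) ≈ 11.618/0.6959 ≈ 16.695 μg/mL.
Peak 16.7 μg/mL vs MTC 21 μg/mL: below toxic threshold.

16.7 μg/mL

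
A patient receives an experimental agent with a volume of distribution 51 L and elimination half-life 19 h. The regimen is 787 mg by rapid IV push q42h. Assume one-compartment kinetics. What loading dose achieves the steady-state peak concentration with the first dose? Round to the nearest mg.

1004 mg

f = (1/2)^(42/19) ≈ 0.216055; accumulation ratio R = 1/(1−f) ≈ 1.27560.
Loading dose to hit Cmax,ss on first dose: D_load = D_maint·R ≈ 787 × 1.27560 ≈ 1003.90 mg.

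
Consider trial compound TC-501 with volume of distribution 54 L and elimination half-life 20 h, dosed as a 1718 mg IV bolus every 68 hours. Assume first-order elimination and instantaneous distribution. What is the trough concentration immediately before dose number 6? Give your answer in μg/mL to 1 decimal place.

f = (1/2)^(τ/t½) = (1/2)^(68/20) ≈ 0.0947.
C₀ = D/Vd = 1718/54 ≈ 31.815 μg/mL.
Before the 6th dose, 5 doses have been given. Superposition: Cmin = C₀·(f + f² + … + f^5).
≈ 31.815 × (0.0947 + 0.0090 + 0.0008 + 0.0001 + 0.0000) ≈ 31.815 × 0.1046 ≈ 3.328 μg/mL.

3.3 μg/mL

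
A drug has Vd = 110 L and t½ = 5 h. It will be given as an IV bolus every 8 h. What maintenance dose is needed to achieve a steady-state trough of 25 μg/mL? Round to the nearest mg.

5586 mg

τ/t½ = 8/5 ≈ 1.6, so f = (1/2)^(8/5) ≈ 0.329877.
Cmin,ss = (D/Vd)·f/(1−f), so D = Cmin,ss·Vd·(1−f)/f.
D = 25 × 110 × (1−f)/f ≈ 25 × 110 × 2.03143 ≈ 5586.43 mg.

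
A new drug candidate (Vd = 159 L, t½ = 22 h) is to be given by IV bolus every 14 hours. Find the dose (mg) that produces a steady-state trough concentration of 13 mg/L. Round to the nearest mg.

τ/t½ = 14/22 ≈ 0.63636, so f = (1/2)^(14/22) ≈ 0.643332.
Cmin,ss = (D/Vd)·f/(1−f), so D = Cmin,ss·Vd·(1−f)/f.
D = 13 × 159 × (1−f)/f ≈ 13 × 159 × 0.55441 ≈ 1145.97 mg.

1146 mg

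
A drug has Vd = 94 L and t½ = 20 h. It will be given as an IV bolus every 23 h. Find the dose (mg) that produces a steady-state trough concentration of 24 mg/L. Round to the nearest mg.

τ/t½ = 23/20 ≈ 1.15, so f = (1/2)^(23/20) ≈ 0.450625.
Cmin,ss = (D/Vd)·f/(1−f), so D = Cmin,ss·Vd·(1−f)/f.
D = 24 × 94 × (1−f)/f ≈ 24 × 94 × 1.21914 ≈ 2750.38 mg.

2750 mg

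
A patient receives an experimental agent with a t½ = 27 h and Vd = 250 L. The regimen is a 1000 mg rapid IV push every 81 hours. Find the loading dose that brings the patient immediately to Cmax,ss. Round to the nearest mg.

1143 mg

f = (1/2)^(81/27) ≈ 0.125000; accumulation ratio R = 1/(1−f) ≈ 1.14286.
Loading dose to hit Cmax,ss on first dose: D_load = D_maint·R ≈ 1000 × 1.14286 ≈ 1142.86 mg.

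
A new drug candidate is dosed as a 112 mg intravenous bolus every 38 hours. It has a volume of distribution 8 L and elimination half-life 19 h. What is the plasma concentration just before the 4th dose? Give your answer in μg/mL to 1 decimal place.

4.6 μg/mL

f = (1/2)^(τ/t½) = (1/2)^(38/19) ≈ 0.2500.
C₀ = D/Vd = 112/8 ≈ 14.000 μg/mL.
Before the 4th dose, 3 doses have been given. Superposition: Cmin = C₀·(f + f² + … + f^3).
≈ 14.000 × (0.2500 + 0.0625 + 0.0156) ≈ 14.000 × 0.3281 ≈ 4.593 μg/mL.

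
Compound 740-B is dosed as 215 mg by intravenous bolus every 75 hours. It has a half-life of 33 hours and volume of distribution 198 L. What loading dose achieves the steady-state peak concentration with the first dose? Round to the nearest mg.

f = (1/2)^(75/33) ≈ 0.206938; accumulation ratio R = 1/(1−f) ≈ 1.26094.
Loading dose to hit Cmax,ss on first dose: D_load = D_maint·R ≈ 215 × 1.26094 ≈ 271.10 mg.

271 mg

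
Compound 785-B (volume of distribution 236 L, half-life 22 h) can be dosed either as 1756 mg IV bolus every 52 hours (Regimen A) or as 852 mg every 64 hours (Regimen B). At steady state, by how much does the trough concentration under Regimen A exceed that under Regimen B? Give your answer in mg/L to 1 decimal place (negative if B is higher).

1.2 mg/L

Regimen A: f = (1/2)^(52/22) ≈ 0.1943; Cmin,ss = (1756/236)·f/(1−f) ≈ 1.794 mg/L.
Regimen B: f = (1/2)^(64/22) ≈ 0.1331; Cmin,ss = (852/236)·f/(1−f) ≈ 0.554 mg/L.
Difference ≈ 1.794 − 0.554 ≈ 1.240 mg/L.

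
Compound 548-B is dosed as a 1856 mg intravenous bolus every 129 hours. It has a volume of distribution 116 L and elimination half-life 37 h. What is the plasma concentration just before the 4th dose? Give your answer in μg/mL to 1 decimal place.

1.6 μg/mL

f = (1/2)^(τ/t½) = (1/2)^(129/37) ≈ 0.0892.
C₀ = D/Vd = 1856/116 ≈ 16.000 μg/mL.
Before the 4th dose, 3 doses have been given. Superposition: Cmin = C₀·(f + f² + … + f^3).
≈ 16.000 × (0.0892 + 0.0080 + 0.0007) ≈ 16.000 × 0.0979 ≈ 1.566 μg/mL.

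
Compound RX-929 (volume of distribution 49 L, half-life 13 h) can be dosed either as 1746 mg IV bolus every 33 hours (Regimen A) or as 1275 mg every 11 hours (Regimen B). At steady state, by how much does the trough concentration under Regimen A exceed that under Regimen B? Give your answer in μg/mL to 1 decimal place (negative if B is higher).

-25.2 μg/mL

Regimen A: f = (1/2)^(33/13) ≈ 0.1721; Cmin,ss = (1746/49)·f/(1−f) ≈ 7.407 μg/mL.
Regimen B: f = (1/2)^(11/13) ≈ 0.5563; Cmin,ss = (1275/49)·f/(1−f) ≈ 32.624 μg/mL.
Difference ≈ 7.407 − 32.624 ≈ -25.217 μg/mL.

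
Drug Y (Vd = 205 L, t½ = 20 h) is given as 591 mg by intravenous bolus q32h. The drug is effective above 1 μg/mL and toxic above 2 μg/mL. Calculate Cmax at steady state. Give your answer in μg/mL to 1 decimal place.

τ/t½ = 32/20 ≈ 1.6, so fraction remaining f = (1/2)^(32/20) ≈ 0.3299.
At steady state, accumulation factor R = 1/(1 − e^(−kτ)) ≈ 1.4923.
Single-dose peak C₀ = D/Vd = 591/205 ≈ 2.883 μg/mL.
Cmax,ss = C₀/(1 − f) ≈ 2.883/0.6701 ≈ 4.302 μg/mL.
Peak 4.3 μg/mL vs MTC 2 μg/mL: exceeds toxic threshold.

4.3 μg/mL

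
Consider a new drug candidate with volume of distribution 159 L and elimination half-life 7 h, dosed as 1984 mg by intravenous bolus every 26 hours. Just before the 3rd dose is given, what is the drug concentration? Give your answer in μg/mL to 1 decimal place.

f = (1/2)^(τ/t½) = (1/2)^(26/7) ≈ 0.0762.
C₀ = D/Vd = 1984/159 ≈ 12.478 μg/mL.
Before the 3rd dose, 2 doses have been given. Superposition: Cmin = C₀·(f + f²).
≈ 12.478 × (0.0762 + 0.0058) ≈ 12.478 × 0.0820 ≈ 1.023 μg/mL.

1.0 μg/mL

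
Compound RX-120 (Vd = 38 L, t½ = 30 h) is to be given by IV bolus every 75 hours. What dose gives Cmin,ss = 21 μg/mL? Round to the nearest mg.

3716 mg

τ/t½ = 75/30 ≈ 2.5, so f = (1/2)^(75/30) ≈ 0.176777.
Cmin,ss = (D/Vd)·f/(1−f), so D = Cmin,ss·Vd·(1−f)/f.
D = 21 × 38 × (1−f)/f ≈ 21 × 38 × 4.65684 ≈ 3716.16 mg.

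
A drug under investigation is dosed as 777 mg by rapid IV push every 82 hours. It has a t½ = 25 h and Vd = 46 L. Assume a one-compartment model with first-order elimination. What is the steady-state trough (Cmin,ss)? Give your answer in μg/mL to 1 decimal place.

1.9 μg/mL

Over one 82-h interval, 82/25 ≈ 3.28 half-lives elapse, leaving f ≈ 0.1029 of each dose.
At steady state, accumulation factor R = 1/(1 − e^(−kτ)) ≈ 1.1147.
Each bolus raises the concentration by D/Vd = 777/46 ≈ 16.891 μg/mL.
Cmax,ss = C₀/(1 − f) ≈ 16.891/0.8971 ≈ 18.828 μg/mL.
Steady-state trough Cmin,ss = Cmax,ss·f ≈ 18.828 × 0.1029 ≈ 1.937 μg/mL.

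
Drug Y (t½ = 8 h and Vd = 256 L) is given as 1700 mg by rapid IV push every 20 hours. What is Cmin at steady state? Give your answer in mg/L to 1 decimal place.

1.4 mg/L

k = ln2/t½ = ln2/8 ≈ 0.086643 h⁻¹; fraction remaining f = e^(−kτ) = e^(−0.086643×20) ≈ 0.1768.
Each bolus raises the concentration by D/Vd = 1700/256 ≈ 6.641 mg/L.
Steady-state trough Cmin,ss = C₀·f/(1−f) ≈ 6.641 × 0.1768/0.8232 ≈ 1.426 mg/L.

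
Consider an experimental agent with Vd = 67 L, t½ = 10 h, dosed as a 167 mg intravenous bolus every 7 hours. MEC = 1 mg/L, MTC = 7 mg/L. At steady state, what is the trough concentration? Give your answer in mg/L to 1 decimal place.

4.0 mg/L

Over one 7-h interval, 7/10 ≈ 0.7 half-lives elapse, leaving f ≈ 0.6156 of each dose.
Single-dose peak C₀ = D/Vd = 167/67 ≈ 2.493 mg/L.
Steady-state trough Cmin,ss = C₀·f/(1−f) ≈ 2.493 × 0.6156/0.3844 ≈ 3.992 mg/L.
Trough 4.0 mg/L vs MEC 1 mg/L: adequate.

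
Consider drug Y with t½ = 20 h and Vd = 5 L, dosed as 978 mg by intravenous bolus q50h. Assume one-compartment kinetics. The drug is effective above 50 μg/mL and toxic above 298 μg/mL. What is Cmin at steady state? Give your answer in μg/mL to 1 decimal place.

k = ln2/t½ = ln2/20 ≈ 0.034657 h⁻¹; fraction remaining f = e^(−kτ) = e^(−0.034657×50) ≈ 0.1768.
At steady state, accumulation factor R = 1/(1 − e^(−kτ)) ≈ 1.2148.
Each bolus raises the concentration by D/Vd = 978/5 ≈ 195.600 μg/mL.
Cmax,ss = C₀/(1 − f) ≈ 195.600/0.8232 ≈ 237.609 μg/mL.
Steady-state trough Cmin,ss = Cmax,ss·f ≈ 237.609 × 0.1768 ≈ 42.009 μg/mL.
Trough 42.0 μg/mL vs MEC 50 μg/mL: subtherapeutic.

42.0 μg/mL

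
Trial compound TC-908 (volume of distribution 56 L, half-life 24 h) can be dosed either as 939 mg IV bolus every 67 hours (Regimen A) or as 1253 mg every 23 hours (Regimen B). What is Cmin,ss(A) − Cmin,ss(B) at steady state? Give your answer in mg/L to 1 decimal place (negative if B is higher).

-20.9 mg/L

Regimen A: f = (1/2)^(67/24) ≈ 0.1444; Cmin,ss = (939/56)·f/(1−f) ≈ 2.830 mg/L.
Regimen B: f = (1/2)^(23/24) ≈ 0.5147; Cmin,ss = (1253/56)·f/(1−f) ≈ 23.731 mg/L.
Difference ≈ 2.830 − 23.731 ≈ -20.901 mg/L.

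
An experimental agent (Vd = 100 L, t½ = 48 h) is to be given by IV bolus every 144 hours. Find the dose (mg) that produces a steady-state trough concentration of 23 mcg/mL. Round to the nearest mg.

τ/t½ = 144/48 ≈ 3, so f = (1/2)^(144/48) ≈ 0.125000.
Cmin,ss = (D/Vd)·f/(1−f), so D = Cmin,ss·Vd·(1−f)/f.
D = 23 × 100 × (1−f)/f ≈ 23 × 100 × 7.00000 ≈ 16100.00 mg.

16100 mg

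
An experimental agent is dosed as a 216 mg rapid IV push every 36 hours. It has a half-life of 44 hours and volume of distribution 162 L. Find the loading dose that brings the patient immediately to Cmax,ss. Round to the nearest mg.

499 mg

f = (1/2)^(36/44) ≈ 0.567156; accumulation ratio R = 1/(1−f) ≈ 2.31030.
Loading dose to hit Cmax,ss on first dose: D_load = D_maint·R ≈ 216 × 2.31030 ≈ 499.02 mg.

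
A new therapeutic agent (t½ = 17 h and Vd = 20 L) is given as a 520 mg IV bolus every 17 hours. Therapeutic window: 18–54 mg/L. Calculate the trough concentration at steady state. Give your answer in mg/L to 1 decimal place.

26.0 mg/L

The dosing interval is 1 half-life, so f = 2^(−1) = 0.5.
Accumulation ratio R = 1/(1 − f) = 1/0.5 = 2/1.
Single-dose peak C₀ = D/Vd = 520/20 = 26 mg/L.
Steady-state peak Cmax,ss = C₀·R = 26 × 2/1 ≈ 52.000 mg/L.
Steady-state trough Cmin,ss = Cmax,ss·f ≈ 52.000 × 0.5 ≈ 26.000 mg/L.
Trough 26.0 mg/L vs MEC 18 mg/L: adequate.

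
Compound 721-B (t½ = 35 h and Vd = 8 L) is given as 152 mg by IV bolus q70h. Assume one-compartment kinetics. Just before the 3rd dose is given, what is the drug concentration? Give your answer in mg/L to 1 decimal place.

f = (1/2)^(τ/t½) = (1/2)^(70/35) ≈ 0.2500.
C₀ = D/Vd = 152/8 ≈ 19.000 mg/L.
Before the 3rd dose, 2 doses have been given. Superposition: Cmin = C₀·(f + f²).
≈ 19.000 × (0.2500 + 0.0625) ≈ 19.000 × 0.3125 ≈ 5.938 mg/L.

5.9 mg/L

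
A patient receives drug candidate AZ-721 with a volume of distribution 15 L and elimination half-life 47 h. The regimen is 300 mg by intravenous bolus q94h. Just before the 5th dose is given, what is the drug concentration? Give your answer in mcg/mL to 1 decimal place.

6.6 mcg/mL

f = (1/2)^(τ/t½) = (1/2)^(94/47) ≈ 0.2500.
C₀ = D/Vd = 300/15 ≈ 20.000 mcg/mL.
Before the 5th dose, 4 doses have been given. Superposition: Cmin = C₀·(f + f² + … + f^4).
≈ 20.000 × (0.2500 + 0.0625 + 0.0156 + 0.0039) ≈ 20.000 × 0.3320 ≈ 6.640 mcg/mL.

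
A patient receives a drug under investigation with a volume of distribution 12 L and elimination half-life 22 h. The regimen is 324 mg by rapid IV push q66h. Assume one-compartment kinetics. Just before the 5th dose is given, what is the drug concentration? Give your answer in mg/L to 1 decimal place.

3.9 mg/L

f = (1/2)^(τ/t½) = (1/2)^(66/22) ≈ 0.1250.
C₀ = D/Vd = 324/12 ≈ 27.000 mg/L.
Before the 5th dose, 4 doses have been given. Superposition: Cmin = C₀·(f + f² + … + f^4).
≈ 27.000 × (0.1250 + 0.0156 + 0.0020 + 0.0002) ≈ 27.000 × 0.1428 ≈ 3.856 mg/L.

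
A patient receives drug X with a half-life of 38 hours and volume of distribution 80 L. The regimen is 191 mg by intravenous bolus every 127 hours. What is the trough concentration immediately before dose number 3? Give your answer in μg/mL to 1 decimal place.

0.3 μg/mL

f = (1/2)^(τ/t½) = (1/2)^(127/38) ≈ 0.0986.
C₀ = D/Vd = 191/80 ≈ 2.388 μg/mL.
Before the 3rd dose, 2 doses have been given. Superposition: Cmin = C₀·(f + f²).
≈ 2.388 × (0.0986 + 0.0097) ≈ 2.388 × 0.1083 ≈ 0.259 μg/mL.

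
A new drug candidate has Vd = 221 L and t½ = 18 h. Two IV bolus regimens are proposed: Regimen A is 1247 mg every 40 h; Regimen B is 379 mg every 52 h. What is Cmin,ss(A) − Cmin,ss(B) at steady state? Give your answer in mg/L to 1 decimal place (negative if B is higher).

1.3 mg/L

Regimen A: f = (1/2)^(40/18) ≈ 0.2143; Cmin,ss = (1247/221)·f/(1−f) ≈ 1.539 mg/L.
Regimen B: f = (1/2)^(52/18) ≈ 0.1350; Cmin,ss = (379/221)·f/(1−f) ≈ 0.268 mg/L.
Difference ≈ 1.539 − 0.268 ≈ 1.271 mg/L.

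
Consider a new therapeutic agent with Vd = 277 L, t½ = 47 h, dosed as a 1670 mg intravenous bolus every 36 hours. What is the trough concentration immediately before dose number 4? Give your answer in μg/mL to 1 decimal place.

6.9 μg/mL

f = (1/2)^(τ/t½) = (1/2)^(36/47) ≈ 0.5881.
C₀ = D/Vd = 1670/277 ≈ 6.029 μg/mL.
Before the 4th dose, 3 doses have been given. Superposition: Cmin = C₀·(f + f² + … + f^3).
≈ 6.029 × (0.5881 + 0.3459 + 0.2034) ≈ 6.029 × 1.1374 ≈ 6.857 μg/mL.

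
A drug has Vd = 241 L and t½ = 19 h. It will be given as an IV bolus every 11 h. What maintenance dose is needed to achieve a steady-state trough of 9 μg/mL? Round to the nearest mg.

τ/t½ = 11/19 ≈ 0.57895, so f = (1/2)^(11/19) ≈ 0.669452.
Cmin,ss = (D/Vd)·f/(1−f), so D = Cmin,ss·Vd·(1−f)/f.
D = 9 × 241 × (1−f)/f ≈ 9 × 241 × 0.49376 ≈ 1070.97 mg.

1071 mg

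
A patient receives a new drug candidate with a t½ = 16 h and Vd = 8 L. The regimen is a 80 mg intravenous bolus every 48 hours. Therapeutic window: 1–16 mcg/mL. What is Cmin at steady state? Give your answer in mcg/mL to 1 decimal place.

The dosing interval is 3 half-lives, so f = 2^(−3) = 0.125.
At steady state, R = 1/(1 − 0.125) = 8/7.
Single-dose peak C₀ = D/Vd = 80/8 = 10 mcg/mL.
Steady-state peak Cmax,ss = C₀·R = 10 × 8/7 ≈ 11.429 mcg/mL.
Steady-state trough Cmin,ss = Cmax,ss·f ≈ 11.429 × 0.125 ≈ 1.429 mcg/mL.
Trough 1.4 mcg/mL vs MEC 1 mcg/mL: adequate.

1.4 mcg/mL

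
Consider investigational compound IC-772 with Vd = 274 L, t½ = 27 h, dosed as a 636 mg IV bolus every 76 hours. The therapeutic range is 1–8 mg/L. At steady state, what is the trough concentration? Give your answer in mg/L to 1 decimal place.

0.4 mg/L

k = ln2/t½ = ln2/27 ≈ 0.025672 h⁻¹; fraction remaining f = e^(−kτ) = e^(−0.025672×76) ≈ 0.1421.
Accumulation ratio R = 1/(1 − f) ≈ 1/0.8579 ≈ 1.1656.
Each bolus raises the concentration by D/Vd = 636/274 ≈ 2.321 mg/L.
Steady-state peak Cmax,ss = C₀·R ≈ 2.321 × 1.1656 ≈ 2.705 mg/L.
One interval later, Cmin,ss = Cmax,ss·e^(−kτ) ≈ 2.705 × 0.1421 ≈ 0.384 mg/L.
Trough 0.4 mg/L vs MEC 1 mg/L: subtherapeutic.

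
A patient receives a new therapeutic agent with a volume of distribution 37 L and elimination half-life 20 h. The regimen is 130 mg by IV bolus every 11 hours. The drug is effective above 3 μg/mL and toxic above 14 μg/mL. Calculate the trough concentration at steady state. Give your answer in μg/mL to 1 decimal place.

Over one 11-h interval, 11/20 ≈ 0.55 half-lives elapse, leaving f ≈ 0.6830 of each dose.
Accumulation ratio R = 1/(1 − f) ≈ 1/0.3170 ≈ 3.1546.
Single-dose peak C₀ = D/Vd = 130/37 ≈ 3.514 μg/mL.
Cmax,ss = C₀/(1 − f) ≈ 3.514/0.3170 ≈ 11.085 μg/mL.
One interval later, Cmin,ss = Cmax,ss·e^(−kτ) ≈ 11.085 × 0.6830 ≈ 7.571 μg/mL.
Trough 7.6 μg/mL vs MEC 3 μg/mL: adequate.

7.6 μg/mL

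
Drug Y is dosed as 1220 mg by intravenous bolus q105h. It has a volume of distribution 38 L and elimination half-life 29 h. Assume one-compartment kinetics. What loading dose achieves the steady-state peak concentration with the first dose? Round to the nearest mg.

1328 mg

f = (1/2)^(105/29) ≈ 0.081295; accumulation ratio R = 1/(1−f) ≈ 1.08849.
Loading dose to hit Cmax,ss on first dose: D_load = D_maint·R ≈ 1220 × 1.08849 ≈ 1327.96 mg.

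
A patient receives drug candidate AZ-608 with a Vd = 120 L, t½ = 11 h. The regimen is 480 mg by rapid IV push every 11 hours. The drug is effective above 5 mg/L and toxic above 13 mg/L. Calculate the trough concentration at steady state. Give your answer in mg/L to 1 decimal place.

4.0 mg/L

τ = 11 h = 1 half-life, so f = (1/2)^1 = 0.5.
Accumulation ratio R = 1/(1 − f) = 1/0.5 = 2/1.
Single-dose peak C₀ = D/Vd = 480/120 = 4 mg/L.
Steady-state peak Cmax,ss = C₀·R = 4 × 2/1 ≈ 8.000 mg/L.
Steady-state trough Cmin,ss = Cmax,ss·f ≈ 8.000 × 0.5 ≈ 4.000 mg/L.
Trough 4.0 mg/L vs MEC 5 mg/L: subtherapeutic.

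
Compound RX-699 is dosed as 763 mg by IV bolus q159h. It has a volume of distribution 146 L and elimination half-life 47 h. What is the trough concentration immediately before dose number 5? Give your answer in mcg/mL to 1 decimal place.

f = (1/2)^(τ/t½) = (1/2)^(159/47) ≈ 0.0959.
C₀ = D/Vd = 763/146 ≈ 5.226 mcg/mL.
Before the 5th dose, 4 doses have been given. Superposition: Cmin = C₀·(f + f² + … + f^4).
≈ 5.226 × (0.0959 + 0.0092 + 0.0009 + 0.0001) ≈ 5.226 × 0.1061 ≈ 0.554 mcg/mL.

0.6 mcg/mL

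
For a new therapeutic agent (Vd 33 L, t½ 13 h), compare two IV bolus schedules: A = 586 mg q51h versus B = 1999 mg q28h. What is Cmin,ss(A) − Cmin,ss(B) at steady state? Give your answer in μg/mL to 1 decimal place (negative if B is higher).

-16.3 μg/mL

Regimen A: f = (1/2)^(51/13) ≈ 0.0659; Cmin,ss = (586/33)·f/(1−f) ≈ 1.253 μg/mL.
Regimen B: f = (1/2)^(28/13) ≈ 0.2247; Cmin,ss = (1999/33)·f/(1−f) ≈ 17.556 μg/mL.
Difference ≈ 1.253 − 17.556 ≈ -16.303 μg/mL.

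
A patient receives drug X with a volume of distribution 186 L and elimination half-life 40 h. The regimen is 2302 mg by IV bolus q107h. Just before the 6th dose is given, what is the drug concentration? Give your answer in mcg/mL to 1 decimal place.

f = (1/2)^(τ/t½) = (1/2)^(107/40) ≈ 0.1566.
C₀ = D/Vd = 2302/186 ≈ 12.376 mcg/mL.
Before the 6th dose, 5 doses have been given. Superposition: Cmin = C₀·(f + f² + … + f^5).
≈ 12.376 × (0.1566 + 0.0245 + 0.0038 + 0.0006 + 0.0001) ≈ 12.376 × 0.1856 ≈ 2.297 mcg/mL.

2.3 mcg/mL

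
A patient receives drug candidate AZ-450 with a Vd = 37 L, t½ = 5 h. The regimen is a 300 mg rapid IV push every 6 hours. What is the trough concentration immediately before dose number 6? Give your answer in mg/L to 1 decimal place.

6.2 mg/L

f = (1/2)^(τ/t½) = (1/2)^(6/5) ≈ 0.4353.
C₀ = D/Vd = 300/37 ≈ 8.108 mg/L.
Before the 6th dose, 5 doses have been given. Superposition: Cmin = C₀·(f + f² + … + f^5).
≈ 8.108 × (0.4353 + 0.1895 + 0.0825 + 0.0359 + 0.0156) ≈ 8.108 × 0.7588 ≈ 6.152 mg/L.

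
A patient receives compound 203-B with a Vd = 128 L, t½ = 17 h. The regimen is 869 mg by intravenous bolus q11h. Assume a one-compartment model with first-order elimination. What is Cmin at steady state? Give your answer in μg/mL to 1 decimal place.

k = ln2/t½ = ln2/17 ≈ 0.040773 h⁻¹; fraction remaining f = e^(−kτ) = e^(−0.040773×11) ≈ 0.6386.
Single-dose peak C₀ = D/Vd = 869/128 ≈ 6.789 μg/mL.
Steady-state trough Cmin,ss = C₀·f/(1−f) ≈ 6.789 × 0.6386/0.3614 ≈ 11.996 μg/mL.

12.0 μg/mL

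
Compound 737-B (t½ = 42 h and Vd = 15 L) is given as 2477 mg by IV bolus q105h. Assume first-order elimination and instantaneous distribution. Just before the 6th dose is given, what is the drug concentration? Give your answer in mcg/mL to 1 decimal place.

35.5 mcg/mL

f = (1/2)^(τ/t½) = (1/2)^(105/42) ≈ 0.1768.
C₀ = D/Vd = 2477/15 ≈ 165.133 mcg/mL.
Before the 6th dose, 5 doses have been given. Superposition: Cmin = C₀·(f + f² + … + f^5).
≈ 165.133 × (0.1768 + 0.0313 + 0.0055 + 0.0010 + 0.0002) ≈ 165.133 × 0.2148 ≈ 35.471 mcg/mL.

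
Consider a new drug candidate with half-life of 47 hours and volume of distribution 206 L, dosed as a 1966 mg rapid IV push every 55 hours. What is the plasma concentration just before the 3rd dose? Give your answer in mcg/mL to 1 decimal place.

f = (1/2)^(τ/t½) = (1/2)^(55/47) ≈ 0.4444.
C₀ = D/Vd = 1966/206 ≈ 9.544 mcg/mL.
Before the 3rd dose, 2 doses have been given. Superposition: Cmin = C₀·(f + f²).
≈ 9.544 × (0.4444 + 0.1975) ≈ 9.544 × 0.6419 ≈ 6.126 mcg/mL.

6.1 mcg/mL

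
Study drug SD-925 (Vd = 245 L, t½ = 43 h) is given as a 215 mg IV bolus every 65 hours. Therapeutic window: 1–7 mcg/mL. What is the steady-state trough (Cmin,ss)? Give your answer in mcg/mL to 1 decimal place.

k = ln2/t½ = ln2/43 ≈ 0.016120 h⁻¹; fraction remaining f = e^(−kτ) = e^(−0.016120×65) ≈ 0.3507.
Each bolus raises the concentration by D/Vd = 215/245 ≈ 0.878 mcg/mL.
Steady-state trough Cmin,ss = C₀·f/(1−f) ≈ 0.878 × 0.3507/0.6493 ≈ 0.474 mcg/mL.
Trough 0.5 mcg/mL vs MEC 1 mcg/mL: subtherapeutic.

0.5 mcg/mL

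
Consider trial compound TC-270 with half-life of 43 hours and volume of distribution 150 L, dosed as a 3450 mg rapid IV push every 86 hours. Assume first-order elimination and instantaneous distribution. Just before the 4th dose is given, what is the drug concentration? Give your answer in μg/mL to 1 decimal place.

f = (1/2)^(τ/t½) = (1/2)^(86/43) ≈ 0.2500.
C₀ = D/Vd = 3450/150 ≈ 23.000 μg/mL.
Before the 4th dose, 3 doses have been given. Superposition: Cmin = C₀·(f + f² + … + f^3).
≈ 23.000 × (0.2500 + 0.0625 + 0.0156) ≈ 23.000 × 0.3281 ≈ 7.546 μg/mL.

7.5 μg/mL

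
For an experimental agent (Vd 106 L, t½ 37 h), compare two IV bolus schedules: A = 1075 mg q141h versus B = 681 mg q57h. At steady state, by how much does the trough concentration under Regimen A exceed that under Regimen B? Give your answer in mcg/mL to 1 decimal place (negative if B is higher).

Regimen A: f = (1/2)^(141/37) ≈ 0.0713; Cmin,ss = (1075/106)·f/(1−f) ≈ 0.779 mcg/mL.
Regimen B: f = (1/2)^(57/37) ≈ 0.3438; Cmin,ss = (681/106)·f/(1−f) ≈ 3.366 mcg/mL.
Difference ≈ 0.779 − 3.366 ≈ -2.587 mcg/mL.

-2.6 mcg/mL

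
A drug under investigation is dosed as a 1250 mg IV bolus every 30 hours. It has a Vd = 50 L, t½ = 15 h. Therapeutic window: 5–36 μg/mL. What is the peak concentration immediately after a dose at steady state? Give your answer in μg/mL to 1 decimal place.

The dosing interval is 2 half-lives, so f = 2^(−2) = 0.25.
Accumulation ratio R = 1/(1 − f) = 1/0.75 = 4/3.
Single-dose peak C₀ = D/Vd = 1250/50 = 25 μg/mL.
Steady-state peak Cmax,ss = C₀·R = 25 × 4/3 ≈ 33.333 μg/mL.
Peak 33.3 μg/mL vs MTC 36 μg/mL: below toxic threshold.

33.3 μg/mL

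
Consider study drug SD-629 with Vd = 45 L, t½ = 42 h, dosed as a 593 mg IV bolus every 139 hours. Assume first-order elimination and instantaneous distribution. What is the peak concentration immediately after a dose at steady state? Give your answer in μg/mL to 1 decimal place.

14.7 μg/mL

k = ln2/t½ = ln2/42 ≈ 0.016504 h⁻¹; fraction remaining f = e^(−kτ) = e^(−0.016504×139) ≈ 0.1009.
Accumulation ratio R = 1/(1 − f) ≈ 1/0.8991 ≈ 1.1122.
Each bolus raises the concentration by D/Vd = 593/45 ≈ 13.178 μg/mL.
Cmax,ss = C₀/(1 − f) ≈ 13.178/0.8991 ≈ 14.657 μg/mL.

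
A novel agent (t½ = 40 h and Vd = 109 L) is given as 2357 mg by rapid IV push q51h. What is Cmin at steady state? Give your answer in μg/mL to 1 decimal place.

15.2 μg/mL

k = ln2/t½ = ln2/40 ≈ 0.017329 h⁻¹; fraction remaining f = e^(−kτ) = e^(−0.017329×51) ≈ 0.4132.
At steady state, accumulation factor R = 1/(1 − e^(−kτ)) ≈ 1.7042.
Each bolus raises the concentration by D/Vd = 2357/109 ≈ 21.624 μg/mL.
Steady-state peak Cmax,ss = C₀·R ≈ 21.624 × 1.7042 ≈ 36.852 μg/mL.
Steady-state trough Cmin,ss = Cmax,ss·f ≈ 36.852 × 0.4132 ≈ 15.227 μg/mL.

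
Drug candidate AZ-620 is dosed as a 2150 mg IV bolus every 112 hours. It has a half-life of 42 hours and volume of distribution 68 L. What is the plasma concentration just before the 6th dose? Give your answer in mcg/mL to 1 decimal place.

5.9 mcg/mL

f = (1/2)^(τ/t½) = (1/2)^(112/42) ≈ 0.1575.
C₀ = D/Vd = 2150/68 ≈ 31.618 mcg/mL.
Before the 6th dose, 5 doses have been given. Superposition: Cmin = C₀·(f + f² + … + f^5).
≈ 31.618 × (0.1575 + 0.0248 + 0.0039 + 0.0006 + 0.0001) ≈ 31.618 × 0.1869 ≈ 5.909 mcg/mL.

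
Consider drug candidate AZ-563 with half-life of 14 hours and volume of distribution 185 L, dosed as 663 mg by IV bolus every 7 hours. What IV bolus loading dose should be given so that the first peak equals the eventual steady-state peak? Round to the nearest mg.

2264 mg

f = (1/2)^(7/14) ≈ 0.707107; accumulation ratio R = 1/(1−f) ≈ 3.41422.
Loading dose to hit Cmax,ss on first dose: D_load = D_maint·R ≈ 663 × 3.41422 ≈ 2263.63 mg.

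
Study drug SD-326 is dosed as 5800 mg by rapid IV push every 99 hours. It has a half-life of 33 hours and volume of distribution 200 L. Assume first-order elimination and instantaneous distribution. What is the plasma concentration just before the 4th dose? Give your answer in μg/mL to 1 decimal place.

f = (1/2)^(τ/t½) = (1/2)^(99/33) ≈ 0.1250.
C₀ = D/Vd = 5800/200 ≈ 29.000 μg/mL.
Before the 4th dose, 3 doses have been given. Superposition: Cmin = C₀·(f + f² + … + f^3).
≈ 29.000 × (0.1250 + 0.0156 + 0.0020) ≈ 29.000 × 0.1426 ≈ 4.135 μg/mL.

4.1 μg/mL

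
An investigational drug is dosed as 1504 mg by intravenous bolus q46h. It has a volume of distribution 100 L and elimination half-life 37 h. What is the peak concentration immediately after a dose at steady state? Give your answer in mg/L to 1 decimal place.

τ/t½ = 46/37 ≈ 1.2432, so fraction remaining f = (1/2)^(46/37) ≈ 0.4224.
Accumulation ratio R = 1/(1 − f) ≈ 1/0.5776 ≈ 1.7313.
Each bolus raises the concentration by D/Vd = 1504/100 ≈ 15.040 mg/L.
Steady-state peak Cmax,ss = C₀·R ≈ 15.040 × 1.7313 ≈ 26.039 mg/L.

26.0 mg/L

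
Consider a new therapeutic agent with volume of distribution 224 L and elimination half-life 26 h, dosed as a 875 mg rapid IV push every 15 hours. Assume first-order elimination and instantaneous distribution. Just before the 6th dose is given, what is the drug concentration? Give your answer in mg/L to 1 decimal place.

6.9 mg/L

f = (1/2)^(τ/t½) = (1/2)^(15/26) ≈ 0.6704.
C₀ = D/Vd = 875/224 ≈ 3.906 mg/L.
Before the 6th dose, 5 doses have been given. Superposition: Cmin = C₀·(f + f² + … + f^5).
≈ 3.906 × (0.6704 + 0.4494 + 0.3013 + 0.2020 + 0.1354) ≈ 3.906 × 1.7585 ≈ 6.869 mg/L.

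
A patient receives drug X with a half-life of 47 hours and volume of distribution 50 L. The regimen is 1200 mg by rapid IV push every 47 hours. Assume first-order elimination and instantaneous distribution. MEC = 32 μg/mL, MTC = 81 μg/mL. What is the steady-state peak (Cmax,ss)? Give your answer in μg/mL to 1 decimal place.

The dosing interval is 1 half-life, so f = 2^(−1) = 0.5.
Accumulation ratio R = 1/(1 − f) = 1/0.5 = 2/1.
Single-dose peak C₀ = D/Vd = 1200/50 = 24 μg/mL.
Steady-state peak Cmax,ss = C₀·R = 24 × 2/1 ≈ 48.000 μg/mL.
Peak 48.0 μg/mL vs MTC 81 μg/mL: below toxic threshold.

48.0 μg/mL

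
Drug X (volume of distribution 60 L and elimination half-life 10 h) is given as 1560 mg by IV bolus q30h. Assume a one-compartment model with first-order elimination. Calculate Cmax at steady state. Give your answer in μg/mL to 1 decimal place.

The dosing interval is 3 half-lives, so f = 2^(−3) = 0.125.
Accumulation ratio R = 1/(1 − f) = 1/0.875 = 8/7.
Single-dose peak C₀ = D/Vd = 1560/60 = 26 μg/mL.
Steady-state peak Cmax,ss = C₀·R = 26 × 8/7 ≈ 29.714 μg/mL.

29.7 μg/mL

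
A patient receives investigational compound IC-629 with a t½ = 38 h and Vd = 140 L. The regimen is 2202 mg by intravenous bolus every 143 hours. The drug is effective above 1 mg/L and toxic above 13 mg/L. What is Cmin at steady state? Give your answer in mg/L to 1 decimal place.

1.3 mg/L

τ/t½ = 143/38 ≈ 3.7632, so fraction remaining f = (1/2)^(143/38) ≈ 0.0737.
At steady state, accumulation factor R = 1/(1 − e^(−kτ)) ≈ 1.0796.
Each bolus raises the concentration by D/Vd = 2202/140 ≈ 15.729 mg/L.
Cmax,ss = C₀/(1 − f) ≈ 15.729/0.9263 ≈ 16.980 mg/L.
Steady-state trough Cmin,ss = Cmax,ss·f ≈ 16.980 × 0.0737 ≈ 1.251 mg/L.
Trough 1.3 mg/L vs MEC 1 mg/L: adequate.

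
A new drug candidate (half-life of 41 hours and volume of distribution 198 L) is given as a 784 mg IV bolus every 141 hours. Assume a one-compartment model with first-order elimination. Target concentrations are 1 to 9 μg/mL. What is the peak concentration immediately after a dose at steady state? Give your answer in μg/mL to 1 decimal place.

τ/t½ = 141/41 ≈ 3.439, so fraction remaining f = (1/2)^(141/41) ≈ 0.0922.
Accumulation ratio R = 1/(1 − f) ≈ 1/0.9078 ≈ 1.1016.
Each bolus raises the concentration by D/Vd = 784/198 ≈ 3.960 μg/mL.
Steady-state peak Cmax,ss = C₀·R ≈ 3.960 × 1.1016 ≈ 4.362 μg/mL.
Peak 4.4 μg/mL vs MTC 9 μg/mL: below toxic threshold.

4.4 μg/mL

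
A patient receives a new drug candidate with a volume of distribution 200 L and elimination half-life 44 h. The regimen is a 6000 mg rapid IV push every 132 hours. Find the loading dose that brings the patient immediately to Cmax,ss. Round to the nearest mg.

f = (1/2)^(132/44) ≈ 0.125000; accumulation ratio R = 1/(1−f) ≈ 1.14286.
Loading dose to hit Cmax,ss on first dose: D_load = D_maint·R ≈ 6000 × 1.14286 ≈ 6857.16 mg.

6857 mg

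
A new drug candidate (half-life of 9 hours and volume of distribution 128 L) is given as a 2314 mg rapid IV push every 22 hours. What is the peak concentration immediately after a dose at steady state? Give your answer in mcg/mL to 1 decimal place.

22.1 mcg/mL

k = ln2/t½ = ln2/9 ≈ 0.077016 h⁻¹; fraction remaining f = e^(−kτ) = e^(−0.077016×22) ≈ 0.1837.
At steady state, accumulation factor R = 1/(1 − e^(−kτ)) ≈ 1.2250.
Single-dose peak C₀ = D/Vd = 2314/128 ≈ 18.078 mcg/mL.
Cmax,ss = C₀/(1 − f) ≈ 18.078/0.8163 ≈ 22.146 mcg/mL.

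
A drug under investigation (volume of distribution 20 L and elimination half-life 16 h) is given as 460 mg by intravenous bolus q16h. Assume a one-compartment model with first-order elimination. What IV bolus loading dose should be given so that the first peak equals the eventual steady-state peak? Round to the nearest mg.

920 mg

f = (1/2)^(16/16) ≈ 0.500000; accumulation ratio R = 1/(1−f) ≈ 2.00000.
Loading dose to hit Cmax,ss on first dose: D_load = D_maint·R ≈ 460 × 2.00000 ≈ 920.00 mg.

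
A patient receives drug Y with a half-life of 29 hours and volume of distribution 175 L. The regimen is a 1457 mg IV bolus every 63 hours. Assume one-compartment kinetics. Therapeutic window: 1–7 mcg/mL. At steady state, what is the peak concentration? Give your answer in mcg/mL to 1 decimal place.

10.7 mcg/mL

k = ln2/t½ = ln2/29 ≈ 0.023902 h⁻¹; fraction remaining f = e^(−kτ) = e^(−0.023902×63) ≈ 0.2218.
Accumulation ratio R = 1/(1 − f) ≈ 1/0.7782 ≈ 1.2850.
Each bolus raises the concentration by D/Vd = 1457/175 ≈ 8.326 mcg/mL.
Cmax,ss = C₀/(1 − f) ≈ 8.326/0.7782 ≈ 10.699 mcg/mL.
Peak 10.7 mcg/mL vs MTC 7 mcg/mL: exceeds toxic threshold.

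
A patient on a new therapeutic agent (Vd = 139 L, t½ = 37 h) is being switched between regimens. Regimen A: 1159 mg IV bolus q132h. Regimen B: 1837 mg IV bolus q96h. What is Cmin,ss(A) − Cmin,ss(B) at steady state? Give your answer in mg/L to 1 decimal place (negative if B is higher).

-1.9 mg/L

Regimen A: f = (1/2)^(132/37) ≈ 0.0843; Cmin,ss = (1159/139)·f/(1−f) ≈ 0.768 mg/L.
Regimen B: f = (1/2)^(96/37) ≈ 0.1656; Cmin,ss = (1837/139)·f/(1−f) ≈ 2.623 mg/L.
Difference ≈ 0.768 − 2.623 ≈ -1.855 mg/L.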